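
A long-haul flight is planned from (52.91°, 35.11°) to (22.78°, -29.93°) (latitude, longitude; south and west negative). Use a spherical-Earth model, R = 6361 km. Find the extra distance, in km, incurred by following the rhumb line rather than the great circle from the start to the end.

Great circle: cos σ = sin φ₁ sin φ₂ + cos φ₁ cos φ₂ cos Δλ,  σ = 0.9962 rad → d_gc = 6336.8 km
Rhumb line: Δψ = -0.6837, q = Δφ/Δψ = 0.7691, d_rh = R√(Δφ²+q²Δλ²) = 6483.2 km
Excess = 6483.2 − 6336.8 = 146.4 ≈ 146 km

146 km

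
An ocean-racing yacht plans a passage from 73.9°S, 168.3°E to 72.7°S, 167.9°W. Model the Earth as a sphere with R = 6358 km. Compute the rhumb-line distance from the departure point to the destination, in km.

Rhumb course C = atan2(Δλ, Δψ) with Δψ = ln[tan(π/4+φ₂/2)/tan(π/4+φ₁/2)] = +0.0729, Δλ = +0.4154 → C = 80.04°
d = R·|Δφ| / |cos C| = 6358·0.02094 / 0.17289 = 770 km

770 km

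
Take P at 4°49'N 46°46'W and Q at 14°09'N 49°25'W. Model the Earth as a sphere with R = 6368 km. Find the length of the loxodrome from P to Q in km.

1077 km

Rhumb course C = atan2(Δλ, Δψ) with Δψ = ln[tan(π/4+φ₂/2)/tan(π/4+φ₁/2)] = +0.1653, Δλ = -0.0463 → C = 344.37°
d = R·|Δφ| / |cos C| = 6368·0.16290 / 0.96303 = 1077 km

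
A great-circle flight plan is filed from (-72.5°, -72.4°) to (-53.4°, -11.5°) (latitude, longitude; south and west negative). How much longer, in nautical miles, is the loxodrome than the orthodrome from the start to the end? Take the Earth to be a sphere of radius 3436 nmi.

Great circle: cos σ = sin φ₁ sin φ₂ + cos φ₁ cos φ₂ cos Δλ,  σ = 0.5494 rad → d_gc = 1887.6 nmi
Rhumb line: Δψ = +0.7649, q = Δφ/Δψ = 0.4358, d_rh = R√(Δφ²+q²Δλ²) = 1961.0 nmi
Excess = 1961.0 − 1887.6 = 73.4 ≈ 73 nmi

73 nmi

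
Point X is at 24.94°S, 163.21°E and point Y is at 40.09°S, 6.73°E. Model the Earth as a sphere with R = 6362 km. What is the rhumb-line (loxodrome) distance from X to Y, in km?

14671 km

Δψ = ln[tan(π/4+φ₂/2)/tan(π/4+φ₁/2)] = -0.3152;  Δφ = -0.2644 rad,  Δλ = -2.7311 rad
q = Δφ/Δψ = 0.8388
d = R·√(Δφ² + q²Δλ²) = 6362·2.30599 = 14671 km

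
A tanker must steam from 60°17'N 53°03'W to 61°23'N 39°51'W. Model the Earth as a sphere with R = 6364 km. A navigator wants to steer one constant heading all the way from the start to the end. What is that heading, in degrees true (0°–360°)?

80.3°

Meridional parts: M(φ₁)=+1.3269, M(φ₂)=+1.3663 → ΔM = +0.0394;  Δλ = +0.2304 rad
tan C = Δλ / ΔM = +5.8476 → C = 80.30°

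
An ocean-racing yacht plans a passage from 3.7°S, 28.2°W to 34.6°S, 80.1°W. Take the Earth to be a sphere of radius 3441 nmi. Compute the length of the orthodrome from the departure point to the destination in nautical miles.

Haversine: a = sin²(Δφ/2)+cos φ₁ cos φ₂ sin²(Δλ/2) = 0.22825;  σ = 2·atan2(√a,√(1−a))
σ = 57.078° → d = Rσ = 3441·0.99621 = 3428 nmi

3428 nmi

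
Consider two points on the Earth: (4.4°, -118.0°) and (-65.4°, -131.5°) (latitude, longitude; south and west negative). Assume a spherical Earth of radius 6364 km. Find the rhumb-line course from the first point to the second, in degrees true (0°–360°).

188.4°

Δψ = ln[tan(π/4+φ₂/2)/tan(π/4+φ₁/2)] = -1.6000
Δλ = -0.2356 rad (taken the short way round)
course = atan2(Δλ, Δψ) = 188.38°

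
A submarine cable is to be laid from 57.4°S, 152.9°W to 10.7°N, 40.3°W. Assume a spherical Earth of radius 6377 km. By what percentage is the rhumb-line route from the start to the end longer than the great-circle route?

4.8%

Great circle: σ = 1.9389 rad → d_gc = Rσ = 12364.5 km
Rhumb: Δφ = +1.1886, Δλ = +1.9652, Δψ = +1.4174, q = Δφ/Δψ = 0.8386 → d_rh = R√(Δφ²+q²Δλ²) = 12957.2 km
Excess = (12957.2 − 12364.5) / 12364.5 = 592.7 / 12364.5 = 4.79% ≈ 4.8%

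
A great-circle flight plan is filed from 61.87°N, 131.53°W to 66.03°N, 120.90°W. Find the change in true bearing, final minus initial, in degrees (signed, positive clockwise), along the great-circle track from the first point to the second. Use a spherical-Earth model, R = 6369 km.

At departure: θ₁ = atan2(sin Δλ cos φ₂, cos φ₁ sin φ₂ − sin φ₁ cos φ₂ cos Δλ) = 43.60°
At arrival: θ₂ = atan2(sin Δλ cos φ₁, −cos φ₂ sin φ₁ + sin φ₂ cos φ₁ cos Δλ) = 53.16°
Δθ = θ₂ − θ₁ = +9.6°

+9.6°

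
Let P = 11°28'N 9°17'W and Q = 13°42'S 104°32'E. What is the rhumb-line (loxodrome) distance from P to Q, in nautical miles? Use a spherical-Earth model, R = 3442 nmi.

Δψ = ln[tan(π/4+φ₂/2)/tan(π/4+φ₁/2)] = -0.4429;  Δφ = -0.4392 rad,  Δλ = +1.9865 rad
q = Δφ/Δψ = 0.9917
d = R·√(Δφ² + q²Δλ²) = 3442·2.01843 = 6947 nmi

6947 nmi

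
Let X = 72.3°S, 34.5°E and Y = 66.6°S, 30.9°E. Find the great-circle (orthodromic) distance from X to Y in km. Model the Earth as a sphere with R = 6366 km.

648 km

Haversine: a = sin²(Δφ/2)+cos φ₁ cos φ₂ sin²(Δλ/2) = 0.00259;  σ = 2·atan2(√a,√(1−a))
σ = 5.836° → d = Rσ = 6366·0.10185 = 648 km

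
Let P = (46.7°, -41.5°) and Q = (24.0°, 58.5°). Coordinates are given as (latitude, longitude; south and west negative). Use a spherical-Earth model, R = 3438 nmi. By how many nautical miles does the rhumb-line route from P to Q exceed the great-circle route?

Great circle: cos σ = sin φ₁ sin φ₂ + cos φ₁ cos φ₂ cos Δλ,  σ = 1.3825 rad → d_gc = 4752.9 nmi
Rhumb line: Δψ = -0.4923, q = Δφ/Δψ = 0.8048, d_rh = R√(Δφ²+q²Δλ²) = 5017.6 nmi
Excess = 5017.6 − 4752.9 = 264.7 ≈ 265 nmi

265 nmi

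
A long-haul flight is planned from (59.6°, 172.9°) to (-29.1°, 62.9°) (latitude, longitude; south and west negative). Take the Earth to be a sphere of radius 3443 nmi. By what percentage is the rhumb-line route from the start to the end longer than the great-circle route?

Great circle: σ = 2.1782 rad → d_gc = Rσ = 7499.4 nmi
Rhumb: Δφ = -1.5481, Δλ = -1.9199, Δψ = -1.8343, q = Δφ/Δψ = 0.8440 → d_rh = R√(Δφ²+q²Δλ²) = 7715.7 nmi
Excess = (7715.7 − 7499.4) / 7499.4 = 216.3 / 7499.4 = 2.88% ≈ 2.9%

2.9%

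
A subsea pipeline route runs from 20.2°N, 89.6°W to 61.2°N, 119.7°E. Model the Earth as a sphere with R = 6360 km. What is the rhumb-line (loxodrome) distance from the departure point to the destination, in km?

12812 km

Rhumb course C = atan2(Δλ, Δψ) with Δψ = ln[tan(π/4+φ₂/2)/tan(π/4+φ₁/2)] = +0.9995, Δλ = -2.6302 → C = 290.81°
d = R·|Δφ| / |cos C| = 6360·0.71558 / 0.35523 = 12812 km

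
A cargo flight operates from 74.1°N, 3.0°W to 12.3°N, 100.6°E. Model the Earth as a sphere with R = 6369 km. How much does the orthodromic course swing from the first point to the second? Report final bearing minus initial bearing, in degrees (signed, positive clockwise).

Initial bearing θ₁ = atan2(sin Δλ cos φ₂, cos φ₁ sin φ₂ − sin φ₁ cos φ₂ cos Δλ) = 73.61°
Final bearing θ₂ = (initial bearing from the destination back to the start) + 180° = 164.40°
Δθ = θ₂ − θ₁ = +90.8°

+90.8°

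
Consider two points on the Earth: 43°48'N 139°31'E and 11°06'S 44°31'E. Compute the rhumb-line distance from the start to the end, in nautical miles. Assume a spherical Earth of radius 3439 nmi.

Δψ = ln[tan(π/4+φ₂/2)/tan(π/4+φ₁/2)] = -1.0470;  Δφ = -0.9582 rad,  Δλ = -1.6581 rad
q = Δφ/Δψ = 0.9152
d = R·√(Δφ² + q²Δλ²) = 3439·1.79460 = 6172 nmi

6172 nmi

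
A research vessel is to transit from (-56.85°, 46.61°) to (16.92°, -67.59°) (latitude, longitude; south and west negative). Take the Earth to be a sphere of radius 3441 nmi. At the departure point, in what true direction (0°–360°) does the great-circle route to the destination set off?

N = sin Δλ·cos φ₂ = -0.8726;  D = cos φ₁ sin φ₂ − sin φ₁ cos φ₂ cos Δλ = -0.1692
initial course = atan2(N, D) = 259.03°

259.0°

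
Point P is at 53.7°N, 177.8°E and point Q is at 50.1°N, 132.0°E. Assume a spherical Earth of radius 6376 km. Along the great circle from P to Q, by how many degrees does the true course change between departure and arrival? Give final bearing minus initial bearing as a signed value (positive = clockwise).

-36.8°

At departure: θ₁ = atan2(sin Δλ cos φ₂, cos φ₁ sin φ₂ − sin φ₁ cos φ₂ cos Δλ) = 281.52°
At arrival: θ₂ = atan2(sin Δλ cos φ₁, −cos φ₂ sin φ₁ + sin φ₂ cos φ₁ cos Δλ) = 244.73°
Δθ = θ₂ − θ₁ = -36.8°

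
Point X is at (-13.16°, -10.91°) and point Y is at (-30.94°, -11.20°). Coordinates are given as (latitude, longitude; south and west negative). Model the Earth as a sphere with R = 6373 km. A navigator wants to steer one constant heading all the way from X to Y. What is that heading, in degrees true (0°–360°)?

Δψ = ln[tan(π/4+φ₂/2)/tan(π/4+φ₁/2)] = -0.3366
Δλ = -0.0051 rad (taken the short way round)
course = atan2(Δλ, Δψ) = 180.86°

180.9°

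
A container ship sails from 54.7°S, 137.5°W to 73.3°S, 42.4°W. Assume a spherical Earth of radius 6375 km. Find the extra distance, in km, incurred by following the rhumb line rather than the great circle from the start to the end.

Great circle: cos σ = sin φ₁ sin φ₂ + cos φ₁ cos φ₂ cos Δλ,  σ = 0.6967 rad → d_gc = 4441.6 km
Rhumb line: Δψ = -0.7737, q = Δφ/Δψ = 0.4196, d_rh = R√(Δφ²+q²Δλ²) = 4898.3 km
Excess = 4898.3 − 4441.6 = 456.7 ≈ 457 km

457 km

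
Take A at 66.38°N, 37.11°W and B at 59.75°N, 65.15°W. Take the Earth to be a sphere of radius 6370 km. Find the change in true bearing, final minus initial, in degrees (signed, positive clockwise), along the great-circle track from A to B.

Initial bearing θ₁ = atan2(sin Δλ cos φ₂, cos φ₁ sin φ₂ − sin φ₁ cos φ₂ cos Δλ) = 255.49°
Final bearing θ₂ = (initial bearing from the destination back to the start) + 180° = 230.35°
Δθ = θ₂ − θ₁ = -25.1°

-25.1°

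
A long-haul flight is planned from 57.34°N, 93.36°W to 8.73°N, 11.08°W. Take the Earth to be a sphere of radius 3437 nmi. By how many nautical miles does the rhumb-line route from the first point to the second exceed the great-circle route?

Great circle: cos σ = sin φ₁ sin φ₂ + cos φ₁ cos φ₂ cos Δλ,  σ = 1.3700 rad → d_gc = 4708.7 nmi
Rhumb line: Δψ = -1.0747, q = Δφ/Δψ = 0.7895, d_rh = R√(Δφ²+q²Δλ²) = 4866.8 nmi
Excess = 4866.8 − 4708.7 = 158.1 ≈ 158 nmi

158 nmi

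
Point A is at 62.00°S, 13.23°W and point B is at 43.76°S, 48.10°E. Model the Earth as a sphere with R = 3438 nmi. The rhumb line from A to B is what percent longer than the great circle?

Great circle: σ = 0.6867 rad → d_gc = Rσ = 2360.80 nmi
Rhumb: Δφ = +0.3183, Δλ = +1.0704, Δψ = +0.5379, q = Δφ/Δψ = 0.5918 → d_rh = R√(Δφ²+q²Δλ²) = 2437.55 nmi
Excess = (2437.55 − 2360.80) / 2360.80 = 76.75 / 2360.80 = 3.251% ≈ 3.3%

3.3%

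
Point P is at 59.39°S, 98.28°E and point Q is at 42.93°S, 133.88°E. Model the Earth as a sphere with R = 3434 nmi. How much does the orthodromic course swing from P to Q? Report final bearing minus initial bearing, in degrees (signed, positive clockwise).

-28.4°

At departure: θ₁ = atan2(sin Δλ cos φ₂, cos φ₁ sin φ₂ − sin φ₁ cos φ₂ cos Δλ) = 68.77°
At arrival: θ₂ = atan2(sin Δλ cos φ₁, −cos φ₂ sin φ₁ + sin φ₂ cos φ₁ cos Δλ) = 40.41°
Δθ = θ₂ − θ₁ = -28.4°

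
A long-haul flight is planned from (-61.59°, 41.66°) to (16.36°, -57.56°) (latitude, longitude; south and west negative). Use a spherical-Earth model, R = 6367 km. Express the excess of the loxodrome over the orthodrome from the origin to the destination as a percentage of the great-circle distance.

Great circle: σ = 1.8975 rad → d_gc = Rσ = 12081.2 km
Rhumb: Δφ = +1.3605, Δλ = -1.7317, Δψ = +1.6633, q = Δφ/Δψ = 0.8179 → d_rh = R√(Δφ²+q²Δλ²) = 12504.5 km
Excess = (12504.5 − 12081.2) / 12081.2 = 423.3 / 12081.2 = 3.50% ≈ 3.5%

3.5%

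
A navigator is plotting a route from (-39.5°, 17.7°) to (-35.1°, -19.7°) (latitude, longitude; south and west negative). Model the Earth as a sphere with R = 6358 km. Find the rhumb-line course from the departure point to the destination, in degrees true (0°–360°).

Δψ = ln[tan(π/4+φ₂/2)/tan(π/4+φ₁/2)] = +0.0966
Δλ = -0.6528 rad (taken the short way round)
course = atan2(Δλ, Δψ) = 278.42°

278.4°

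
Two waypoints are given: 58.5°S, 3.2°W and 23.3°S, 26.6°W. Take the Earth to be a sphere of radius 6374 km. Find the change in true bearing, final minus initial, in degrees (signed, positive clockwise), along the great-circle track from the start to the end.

+16.2°

Initial bearing θ₁ = atan2(sin Δλ cos φ₂, cos φ₁ sin φ₂ − sin φ₁ cos φ₂ cos Δλ) = 324.53°
Final bearing θ₂ = (initial bearing from the destination back to the start) + 180° = 340.73°
Δθ = θ₂ − θ₁ = +16.2°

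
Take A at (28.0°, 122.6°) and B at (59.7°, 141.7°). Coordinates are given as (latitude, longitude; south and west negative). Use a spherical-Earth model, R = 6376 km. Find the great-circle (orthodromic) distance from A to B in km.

Haversine: a = sin²(Δφ/2)+cos φ₁ cos φ₂ sin²(Δλ/2) = 0.08686;  σ = 2·atan2(√a,√(1−a))
σ = 34.281° → d = Rσ = 6376·0.59831 = 3815 km

3815 km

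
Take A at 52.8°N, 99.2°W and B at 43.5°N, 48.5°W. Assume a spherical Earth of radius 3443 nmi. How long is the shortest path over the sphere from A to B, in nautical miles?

2061 nmi

Haversine: a = sin²(Δφ/2)+cos φ₁ cos φ₂ sin²(Δλ/2) = 0.08696;  σ = 2·atan2(√a,√(1−a))
σ = 34.303° → d = Rσ = 3443·0.59870 = 2061 nmi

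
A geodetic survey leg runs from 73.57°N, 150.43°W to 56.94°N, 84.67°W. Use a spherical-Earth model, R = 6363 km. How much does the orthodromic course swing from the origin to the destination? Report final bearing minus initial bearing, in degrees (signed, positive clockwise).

At departure: θ₁ = atan2(sin Δλ cos φ₂, cos φ₁ sin φ₂ − sin φ₁ cos φ₂ cos Δλ) = 87.44°
At arrival: θ₂ = atan2(sin Δλ cos φ₁, −cos φ₂ sin φ₁ + sin φ₂ cos φ₁ cos Δλ) = 148.80°
Δθ = θ₂ − θ₁ = +61.4°

+61.4°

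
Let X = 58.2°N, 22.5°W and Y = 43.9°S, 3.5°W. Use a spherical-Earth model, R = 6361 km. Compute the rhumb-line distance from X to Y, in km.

11474 km

Δψ = ln[tan(π/4+φ₂/2)/tan(π/4+φ₁/2)] = -2.1102;  Δφ = -1.7820 rad,  Δλ = +0.3316 rad
q = Δφ/Δψ = 0.8444
d = R·√(Δφ² + q²Δλ²) = 6361·1.80385 = 11474 km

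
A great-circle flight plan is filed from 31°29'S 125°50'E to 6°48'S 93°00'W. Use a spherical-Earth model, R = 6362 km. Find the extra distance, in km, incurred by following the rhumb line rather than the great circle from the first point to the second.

849 km

Great circle: cos σ = sin φ₁ sin φ₂ + cos φ₁ cos φ₂ cos Δλ,  σ = 2.2115 rad → d_gc = 14069.8 km
Rhumb line: Δψ = +0.4605, q = Δφ/Δψ = 0.9356, d_rh = R√(Δφ²+q²Δλ²) = 14919.0 km
Excess = 14919.0 − 14069.8 = 849.2 ≈ 849 km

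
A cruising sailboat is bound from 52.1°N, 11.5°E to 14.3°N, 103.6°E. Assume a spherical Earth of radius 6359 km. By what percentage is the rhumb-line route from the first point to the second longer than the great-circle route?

Great circle: σ = 1.3968 rad → d_gc = Rσ = 8882.4 km
Rhumb: Δφ = -0.6597, Δλ = +1.6074, Δψ = -0.8168, q = Δφ/Δψ = 0.8077 → d_rh = R√(Δφ²+q²Δλ²) = 9261.1 km
Excess = (9261.1 − 8882.4) / 8882.4 = 378.7 / 8882.4 = 4.26% ≈ 4.3%

4.3%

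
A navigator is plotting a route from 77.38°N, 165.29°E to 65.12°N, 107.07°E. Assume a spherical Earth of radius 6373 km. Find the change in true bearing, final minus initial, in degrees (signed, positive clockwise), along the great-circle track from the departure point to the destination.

Initial bearing θ₁ = atan2(sin Δλ cos φ₂, cos φ₁ sin φ₂ − sin φ₁ cos φ₂ cos Δλ) = 267.12°
Final bearing θ₂ = (initial bearing from the destination back to the start) + 180° = 211.24°
Δθ = θ₂ − θ₁ = -55.9°

-55.9°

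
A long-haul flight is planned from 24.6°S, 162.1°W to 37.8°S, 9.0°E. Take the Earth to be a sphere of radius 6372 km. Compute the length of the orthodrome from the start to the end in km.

Haversine: a = sin²(Δφ/2)+cos φ₁ cos φ₂ sin²(Δλ/2) = 0.72732;  σ = 2·atan2(√a,√(1−a))
σ = 117.042° → d = Rσ = 6372·2.04277 = 13017 km

13017 km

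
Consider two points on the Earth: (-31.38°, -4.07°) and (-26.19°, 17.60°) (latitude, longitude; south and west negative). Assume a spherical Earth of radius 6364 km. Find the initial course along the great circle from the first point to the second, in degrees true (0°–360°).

80.2°

N = sin Δλ·cos φ₂ = +0.3314;  D = cos φ₁ sin φ₂ − sin φ₁ cos φ₂ cos Δλ = +0.0574
initial course = atan2(N, D) = 80.17°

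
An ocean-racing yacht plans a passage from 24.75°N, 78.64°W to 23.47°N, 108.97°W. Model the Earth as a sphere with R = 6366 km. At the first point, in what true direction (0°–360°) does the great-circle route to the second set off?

θ = atan2( sin Δλ·cos φ₂ ,  cos φ₁ sin φ₂ − sin φ₁ cos φ₂ cos Δλ )
  = atan2(-0.4632, +0.0302) = 273.73°

273.7°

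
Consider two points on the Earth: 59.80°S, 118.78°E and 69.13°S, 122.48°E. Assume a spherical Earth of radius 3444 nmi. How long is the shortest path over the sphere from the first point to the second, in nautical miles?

569 nmi

cos σ = sin φ₁ sin φ₂ + cos φ₁ cos φ₂ cos Δλ
      = sin(-59.80°)sin(-69.13°) + cos(-59.80°)cos(-69.13°)cos(3.70°) = 0.9864
σ = 9.461° → d = Rσ = 3444·0.16513 = 569 nmi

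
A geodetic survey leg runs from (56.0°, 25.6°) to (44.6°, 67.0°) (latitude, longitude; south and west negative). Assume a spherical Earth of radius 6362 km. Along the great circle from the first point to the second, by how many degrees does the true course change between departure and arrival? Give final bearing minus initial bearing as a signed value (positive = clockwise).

+32.6°

Initial bearing θ₁ = atan2(sin Δλ cos φ₂, cos φ₁ sin φ₂ − sin φ₁ cos φ₂ cos Δλ) = 96.08°
Final bearing θ₂ = (initial bearing from the destination back to the start) + 180° = 128.65°
Δθ = θ₂ − θ₁ = +32.6°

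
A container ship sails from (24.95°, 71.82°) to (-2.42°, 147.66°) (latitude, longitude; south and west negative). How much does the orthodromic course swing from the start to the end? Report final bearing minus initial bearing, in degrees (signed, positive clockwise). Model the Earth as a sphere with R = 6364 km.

+17.8°

At departure: θ₁ = atan2(sin Δλ cos φ₂, cos φ₁ sin φ₂ − sin φ₁ cos φ₂ cos Δλ) = 98.30°
At arrival: θ₂ = atan2(sin Δλ cos φ₁, −cos φ₂ sin φ₁ + sin φ₂ cos φ₁ cos Δλ) = 116.11°
Δθ = θ₂ − θ₁ = +17.8°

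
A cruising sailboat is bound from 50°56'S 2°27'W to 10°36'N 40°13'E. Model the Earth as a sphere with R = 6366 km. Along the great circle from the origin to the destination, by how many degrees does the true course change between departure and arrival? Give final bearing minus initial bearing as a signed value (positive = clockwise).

At departure: θ₁ = atan2(sin Δλ cos φ₂, cos φ₁ sin φ₂ − sin φ₁ cos φ₂ cos Δλ) = 44.53°
At arrival: θ₂ = atan2(sin Δλ cos φ₁, −cos φ₂ sin φ₁ + sin φ₂ cos φ₁ cos Δλ) = 26.72°
Δθ = θ₂ − θ₁ = -17.8°

-17.8°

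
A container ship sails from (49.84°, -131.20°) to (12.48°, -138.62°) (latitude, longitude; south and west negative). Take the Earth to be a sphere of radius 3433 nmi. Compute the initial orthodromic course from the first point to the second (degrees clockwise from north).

N = sin Δλ·cos φ₂ = -0.1261;  D = cos φ₁ sin φ₂ − sin φ₁ cos φ₂ cos Δλ = -0.6006
initial course = atan2(N, D) = 191.86°

191.9°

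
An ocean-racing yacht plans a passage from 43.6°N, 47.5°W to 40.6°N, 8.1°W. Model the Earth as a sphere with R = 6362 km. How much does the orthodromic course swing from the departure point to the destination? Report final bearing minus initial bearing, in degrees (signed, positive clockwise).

+27.0°

Initial bearing θ₁ = atan2(sin Δλ cos φ₂, cos φ₁ sin φ₂ − sin φ₁ cos φ₂ cos Δλ) = 82.12°
Final bearing θ₂ = (initial bearing from the destination back to the start) + 180° = 109.13°
Δθ = θ₂ − θ₁ = +27.0°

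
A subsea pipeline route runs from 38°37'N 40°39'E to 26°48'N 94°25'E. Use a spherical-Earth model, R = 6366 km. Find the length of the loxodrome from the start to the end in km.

Rhumb course C = atan2(Δλ, Δψ) with Δψ = ln[tan(π/4+φ₂/2)/tan(π/4+φ₁/2)] = -0.2459, Δλ = +0.9384 → C = 104.68°
d = R·|Δφ| / |cos C| = 6366·0.20624 / 0.25349 = 5179 km

5179 km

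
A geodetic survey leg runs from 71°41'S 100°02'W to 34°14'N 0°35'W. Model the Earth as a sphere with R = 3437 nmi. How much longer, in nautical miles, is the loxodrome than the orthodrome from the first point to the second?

263 nmi

Great circle: cos σ = sin φ₁ sin φ₂ + cos φ₁ cos φ₂ cos Δλ,  σ = 2.1855 rad → d_gc = 7511.6 nmi
Rhumb line: Δψ = +2.4616, q = Δφ/Δψ = 0.7510, d_rh = R√(Δφ²+q²Δλ²) = 7774.3 nmi
Excess = 7774.3 − 7511.6 = 262.7 ≈ 263 nmi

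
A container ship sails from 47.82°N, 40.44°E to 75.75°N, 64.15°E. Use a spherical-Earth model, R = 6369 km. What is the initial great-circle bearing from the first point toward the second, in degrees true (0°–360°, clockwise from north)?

11.6°

θ = atan2( sin Δλ·cos φ₂ ,  cos φ₁ sin φ₂ − sin φ₁ cos φ₂ cos Δλ )
  = atan2(+0.0990, +0.4838) = 11.56°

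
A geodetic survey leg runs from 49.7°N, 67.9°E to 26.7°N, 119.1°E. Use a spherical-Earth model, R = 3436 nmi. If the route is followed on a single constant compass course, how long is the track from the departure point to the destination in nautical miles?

Δψ = ln[tan(π/4+φ₂/2)/tan(π/4+φ₁/2)] = -0.5187;  Δφ = -0.4014 rad,  Δλ = +0.8936 rad
q = Δφ/Δψ = 0.7739
d = R·√(Δφ² + q²Δλ²) = 3436·0.79961 = 2747 nmi

2747 nmi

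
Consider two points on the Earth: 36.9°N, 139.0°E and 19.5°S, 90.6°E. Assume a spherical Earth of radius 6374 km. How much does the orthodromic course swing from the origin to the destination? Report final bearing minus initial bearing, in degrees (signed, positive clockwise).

-8.8°

Initial bearing θ₁ = atan2(sin Δλ cos φ₂, cos φ₁ sin φ₂ − sin φ₁ cos φ₂ cos Δλ) = 227.64°
Final bearing θ₂ = (initial bearing from the destination back to the start) + 180° = 218.82°
Δθ = θ₂ − θ₁ = -8.8°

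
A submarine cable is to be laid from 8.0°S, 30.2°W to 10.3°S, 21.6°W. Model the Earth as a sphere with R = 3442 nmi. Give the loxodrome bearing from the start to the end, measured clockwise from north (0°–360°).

Δψ = ln[tan(π/4+φ₂/2)/tan(π/4+φ₁/2)] = -0.0407
Δλ = +0.1501 rad (taken the short way round)
course = atan2(Δλ, Δψ) = 105.16°

105.2°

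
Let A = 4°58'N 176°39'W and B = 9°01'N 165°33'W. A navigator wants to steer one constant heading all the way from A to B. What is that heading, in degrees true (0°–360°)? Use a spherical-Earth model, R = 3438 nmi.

69.8°

Meridional parts: M(φ₁)=+0.0868, M(φ₂)=+0.1580 → ΔM = +0.0712;  Δλ = +0.1937 rad
tan C = Δλ / ΔM = +2.7198 → C = 69.81°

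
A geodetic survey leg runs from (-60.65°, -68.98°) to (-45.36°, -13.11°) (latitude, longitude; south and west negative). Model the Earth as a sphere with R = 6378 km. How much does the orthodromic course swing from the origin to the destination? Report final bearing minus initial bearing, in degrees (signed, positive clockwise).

At departure: θ₁ = atan2(sin Δλ cos φ₂, cos φ₁ sin φ₂ − sin φ₁ cos φ₂ cos Δλ) = 90.50°
At arrival: θ₂ = atan2(sin Δλ cos φ₁, −cos φ₂ sin φ₁ + sin φ₂ cos φ₁ cos Δλ) = 44.23°
Δθ = θ₂ − θ₁ = -46.3°

-46.3°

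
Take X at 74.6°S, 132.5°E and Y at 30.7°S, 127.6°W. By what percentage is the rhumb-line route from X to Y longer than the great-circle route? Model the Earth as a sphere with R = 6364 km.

9.4%

Great circle: σ = 1.1007 rad → d_gc = Rσ = 7005.0 km
Rhumb: Δφ = +0.7662, Δλ = +1.7436, Δψ = +1.4375, q = Δφ/Δψ = 0.5330 → d_rh = R√(Δφ²+q²Δλ²) = 7665.2 km
Excess = (7665.2 − 7005.0) / 7005.0 = 660.2 / 7005.0 = 9.42% ≈ 9.4%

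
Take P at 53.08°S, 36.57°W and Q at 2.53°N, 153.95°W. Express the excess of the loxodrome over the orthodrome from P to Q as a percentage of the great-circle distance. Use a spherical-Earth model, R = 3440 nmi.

5.7%

Great circle: σ = 1.8873 rad → d_gc = Rσ = 6492.4 nmi
Rhumb: Δφ = +0.9706, Δλ = -2.0487, Δψ = +1.1413, q = Δφ/Δψ = 0.8504 → d_rh = R√(Δφ²+q²Δλ²) = 6860.4 nmi
Excess = (6860.4 − 6492.4) / 6492.4 = 368.0 / 6492.4 = 5.67% ≈ 5.7%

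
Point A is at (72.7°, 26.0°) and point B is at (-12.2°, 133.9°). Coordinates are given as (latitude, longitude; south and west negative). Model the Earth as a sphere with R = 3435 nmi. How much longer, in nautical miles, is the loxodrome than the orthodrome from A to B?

430 nmi

Great circle: cos σ = sin φ₁ sin φ₂ + cos φ₁ cos φ₂ cos Δλ,  σ = 1.8662 rad → d_gc = 6410.3 nmi
Rhumb line: Δψ = -2.0976, q = Δφ/Δψ = 0.7064, d_rh = R√(Δφ²+q²Δλ²) = 6840.3 nmi
Excess = 6840.3 − 6410.3 = 430.0 ≈ 430 nmi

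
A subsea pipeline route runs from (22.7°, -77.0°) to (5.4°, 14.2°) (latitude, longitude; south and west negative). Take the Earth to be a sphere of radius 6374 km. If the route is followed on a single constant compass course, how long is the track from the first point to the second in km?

Rhumb course C = atan2(Δλ, Δψ) with Δψ = ln[tan(π/4+φ₂/2)/tan(π/4+φ₁/2)] = -0.3126, Δλ = +1.5917 → C = 101.11°
d = R·|Δφ| / |cos C| = 6374·0.30194 / 0.19270 = 9987 km

9987 km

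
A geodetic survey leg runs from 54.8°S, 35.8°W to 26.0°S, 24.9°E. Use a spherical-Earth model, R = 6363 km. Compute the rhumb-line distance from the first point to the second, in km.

5934 km

Δψ = ln[tan(π/4+φ₂/2)/tan(π/4+φ₁/2)] = +0.6780;  Δφ = +0.5027 rad,  Δλ = +1.0594 rad
q = Δφ/Δψ = 0.7414
d = R·√(Δφ² + q²Δλ²) = 6363·0.93255 = 5934 km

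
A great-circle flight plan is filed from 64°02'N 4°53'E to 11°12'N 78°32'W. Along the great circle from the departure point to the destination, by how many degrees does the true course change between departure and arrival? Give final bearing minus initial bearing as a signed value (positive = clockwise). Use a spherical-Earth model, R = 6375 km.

Initial bearing θ₁ = atan2(sin Δλ cos φ₂, cos φ₁ sin φ₂ − sin φ₁ cos φ₂ cos Δλ) = 269.06°
Final bearing θ₂ = (initial bearing from the destination back to the start) + 180° = 206.51°
Δθ = θ₂ − θ₁ = -62.5°

-62.5°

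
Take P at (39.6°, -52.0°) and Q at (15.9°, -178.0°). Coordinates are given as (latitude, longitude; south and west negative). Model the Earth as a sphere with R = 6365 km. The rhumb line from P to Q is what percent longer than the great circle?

Great circle: σ = 1.8348 rad → d_gc = Rσ = 11678.5 km
Rhumb: Δφ = -0.4136, Δλ = -2.1991, Δψ = -0.4727, q = Δφ/Δψ = 0.8751 → d_rh = R√(Δφ²+q²Δλ²) = 12528.8 km
Excess = (12528.8 − 11678.5) / 11678.5 = 850.3 / 11678.5 = 7.28% ≈ 7.3%

7.3%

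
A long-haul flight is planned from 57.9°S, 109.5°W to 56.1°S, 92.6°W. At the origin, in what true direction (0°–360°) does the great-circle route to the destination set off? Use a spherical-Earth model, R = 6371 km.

N = sin Δλ·cos φ₂ = +0.1621;  D = cos φ₁ sin φ₂ − sin φ₁ cos φ₂ cos Δλ = +0.0110
initial course = atan2(N, D) = 86.12°

86.1°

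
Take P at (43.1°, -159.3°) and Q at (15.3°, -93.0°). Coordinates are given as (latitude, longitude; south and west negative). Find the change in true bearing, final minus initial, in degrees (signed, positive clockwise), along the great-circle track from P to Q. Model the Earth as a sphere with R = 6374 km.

+36.3°

Initial bearing θ₁ = atan2(sin Δλ cos φ₂, cos φ₁ sin φ₂ − sin φ₁ cos φ₂ cos Δλ) = 94.68°
Final bearing θ₂ = (initial bearing from the destination back to the start) + 180° = 131.02°
Δθ = θ₂ − θ₁ = +36.3°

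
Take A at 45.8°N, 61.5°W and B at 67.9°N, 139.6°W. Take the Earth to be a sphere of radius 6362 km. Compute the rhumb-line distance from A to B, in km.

5187 km

Δψ = ln[tan(π/4+φ₂/2)/tan(π/4+φ₁/2)] = +0.7320;  Δφ = +0.3857 rad,  Δλ = -1.3631 rad
q = Δφ/Δψ = 0.5269
d = R·√(Δφ² + q²Δλ²) = 6362·0.81526 = 5187 km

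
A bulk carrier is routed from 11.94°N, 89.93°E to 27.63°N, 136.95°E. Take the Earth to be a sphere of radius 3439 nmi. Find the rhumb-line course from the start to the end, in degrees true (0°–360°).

70.4°

Δψ = ln[tan(π/4+φ₂/2)/tan(π/4+φ₁/2)] = +0.2922
Δλ = +0.8207 rad (taken the short way round)
course = atan2(Δλ, Δψ) = 70.40°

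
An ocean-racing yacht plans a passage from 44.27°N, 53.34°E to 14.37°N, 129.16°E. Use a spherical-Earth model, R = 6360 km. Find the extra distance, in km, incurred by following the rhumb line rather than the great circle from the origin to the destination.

166 km

Great circle: cos σ = sin φ₁ sin φ₂ + cos φ₁ cos φ₂ cos Δλ,  σ = 1.2205 rad → d_gc = 7762.5 km
Rhumb line: Δψ = -0.6100, q = Δφ/Δψ = 0.8555, d_rh = R√(Δφ²+q²Δλ²) = 7928.3 km
Excess = 7928.3 − 7762.5 = 165.8 ≈ 166 km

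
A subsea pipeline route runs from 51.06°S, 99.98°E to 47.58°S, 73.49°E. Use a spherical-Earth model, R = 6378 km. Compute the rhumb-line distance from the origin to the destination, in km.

Δψ = ln[tan(π/4+φ₂/2)/tan(π/4+φ₁/2)] = +0.0932;  Δφ = +0.0607 rad,  Δλ = -0.4623 rad
q = Δφ/Δψ = 0.6515
d = R·√(Δφ² + q²Δλ²) = 6378·0.30726 = 1960 km

1960 km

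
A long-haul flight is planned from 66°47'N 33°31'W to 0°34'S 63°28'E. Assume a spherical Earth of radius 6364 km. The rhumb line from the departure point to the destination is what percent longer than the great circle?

Great circle: σ = 1.6278 rad → d_gc = Rσ = 10359.6 km
Rhumb: Δφ = -1.1755, Δλ = +1.6927, Δψ = -1.5926, q = Δφ/Δψ = 0.7381 → d_rh = R√(Δφ²+q²Δλ²) = 10916.9 km
Excess = (10916.9 − 10359.6) / 10359.6 = 557.3 / 10359.6 = 5.38% ≈ 5.4%

5.4%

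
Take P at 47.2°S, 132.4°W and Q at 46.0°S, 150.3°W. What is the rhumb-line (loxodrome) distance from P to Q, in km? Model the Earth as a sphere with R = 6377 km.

Δψ = ln[tan(π/4+φ₂/2)/tan(π/4+φ₁/2)] = +0.0305;  Δφ = +0.0209 rad,  Δλ = -0.3124 rad
q = Δφ/Δψ = 0.6870
d = R·√(Δφ² + q²Δλ²) = 6377·0.21566 = 1375 km

1375 km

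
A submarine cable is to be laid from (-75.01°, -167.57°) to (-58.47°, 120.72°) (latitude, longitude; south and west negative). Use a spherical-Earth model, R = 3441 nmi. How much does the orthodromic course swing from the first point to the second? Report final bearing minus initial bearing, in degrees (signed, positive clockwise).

Initial bearing θ₁ = atan2(sin Δλ cos φ₂, cos φ₁ sin φ₂ − sin φ₁ cos φ₂ cos Δλ) = 262.89°
Final bearing θ₂ = (initial bearing from the destination back to the start) + 180° = 330.61°
Δθ = θ₂ − θ₁ = +67.7°

+67.7°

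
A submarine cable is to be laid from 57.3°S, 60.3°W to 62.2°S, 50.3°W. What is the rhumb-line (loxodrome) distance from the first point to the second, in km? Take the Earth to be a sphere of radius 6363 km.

780 km

Δψ = ln[tan(π/4+φ₂/2)/tan(π/4+φ₁/2)] = -0.1701;  Δφ = -0.0855 rad,  Δλ = +0.1745 rad
q = Δφ/Δψ = 0.5027
d = R·√(Δφ² + q²Δλ²) = 6363·0.12252 = 780 km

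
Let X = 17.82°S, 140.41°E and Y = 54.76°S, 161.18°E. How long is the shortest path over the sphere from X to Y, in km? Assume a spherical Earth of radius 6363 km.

Haversine: a = sin²(Δφ/2)+cos φ₁ cos φ₂ sin²(Δλ/2) = 0.11822;  σ = 2·atan2(√a,√(1−a))
σ = 40.220° → d = Rσ = 6363·0.70198 = 4467 km

4467 km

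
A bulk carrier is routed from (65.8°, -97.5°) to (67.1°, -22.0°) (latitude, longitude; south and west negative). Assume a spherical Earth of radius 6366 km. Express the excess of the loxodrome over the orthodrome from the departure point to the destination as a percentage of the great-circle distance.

Great circle: σ = 0.4946 rad → d_gc = Rσ = 3148.5 km
Rhumb: Δφ = +0.0227, Δλ = +1.3177, Δψ = +0.0568, q = Δφ/Δψ = 0.3995 → d_rh = R√(Δφ²+q²Δλ²) = 3354.0 km
Excess = (3354.0 − 3148.5) / 3148.5 = 205.5 / 3148.5 = 6.53% ≈ 6.5%

6.5%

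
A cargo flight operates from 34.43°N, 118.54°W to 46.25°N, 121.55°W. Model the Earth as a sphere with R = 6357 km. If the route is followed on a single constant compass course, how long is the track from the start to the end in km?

1336 km

Rhumb course C = atan2(Δλ, Δψ) with Δψ = ln[tan(π/4+φ₂/2)/tan(π/4+φ₁/2)] = +0.2718, Δλ = -0.0525 → C = 349.06°
d = R·|Δφ| / |cos C| = 6357·0.20630 / 0.98183 = 1336 km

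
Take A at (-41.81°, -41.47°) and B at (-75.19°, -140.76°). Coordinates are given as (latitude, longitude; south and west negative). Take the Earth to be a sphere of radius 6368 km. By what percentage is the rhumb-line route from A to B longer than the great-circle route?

Great circle: σ = 0.9100 rad → d_gc = Rσ = 5794.8 km
Rhumb: Δφ = -0.5826, Δλ = -1.7329, Δψ = -1.2358, q = Δφ/Δψ = 0.4714 → d_rh = R√(Δφ²+q²Δλ²) = 6389.8 km
Excess = (6389.8 − 5794.8) / 5794.8 = 595.0 / 5794.8 = 10.27% ≈ 10.3%

10.3%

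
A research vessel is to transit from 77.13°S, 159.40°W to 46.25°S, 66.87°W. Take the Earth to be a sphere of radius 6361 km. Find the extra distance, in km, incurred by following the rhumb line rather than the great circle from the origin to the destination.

464 km

Great circle: cos σ = sin φ₁ sin φ₂ + cos φ₁ cos φ₂ cos Δλ,  σ = 0.7990 rad → d_gc = 5082.5 km
Rhumb line: Δψ = +1.2697, q = Δφ/Δψ = 0.4245, d_rh = R√(Δφ²+q²Δλ²) = 5546.9 km
Excess = 5546.9 − 5082.5 = 464.4 ≈ 464 km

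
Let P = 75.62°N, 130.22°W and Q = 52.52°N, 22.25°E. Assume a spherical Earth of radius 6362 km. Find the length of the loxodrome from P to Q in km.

Rhumb course C = atan2(Δλ, Δψ) with Δψ = ln[tan(π/4+φ₂/2)/tan(π/4+φ₁/2)] = -0.9893, Δλ = +2.6611 → C = 110.39°
d = R·|Δφ| / |cos C| = 6362·0.40317 / 0.34846 = 7361 km

7361 km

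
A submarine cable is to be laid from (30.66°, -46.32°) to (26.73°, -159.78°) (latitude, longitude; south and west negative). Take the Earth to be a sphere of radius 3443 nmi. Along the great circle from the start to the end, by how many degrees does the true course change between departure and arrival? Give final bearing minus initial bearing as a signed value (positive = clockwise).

-72.4°

Initial bearing θ₁ = atan2(sin Δλ cos φ₂, cos φ₁ sin φ₂ − sin φ₁ cos φ₂ cos Δλ) = 304.74°
Final bearing θ₂ = (initial bearing from the destination back to the start) + 180° = 232.32°
Δθ = θ₂ − θ₁ = -72.4°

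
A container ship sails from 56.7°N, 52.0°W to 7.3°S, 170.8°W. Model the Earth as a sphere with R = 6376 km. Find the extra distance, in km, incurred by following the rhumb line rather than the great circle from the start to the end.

Great circle: cos σ = sin φ₁ sin φ₂ + cos φ₁ cos φ₂ cos Δλ,  σ = 1.9482 rad → d_gc = 12422.0 km
Rhumb line: Δψ = -1.3349, q = Δφ/Δψ = 0.8368, d_rh = R√(Δφ²+q²Δλ²) = 13157.1 km
Excess = 13157.1 − 12422.0 = 735.1 ≈ 735 km

735 km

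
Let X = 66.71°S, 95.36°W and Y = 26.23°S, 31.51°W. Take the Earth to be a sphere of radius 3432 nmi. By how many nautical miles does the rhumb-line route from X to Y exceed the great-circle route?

Great circle: cos σ = sin φ₁ sin φ₂ + cos φ₁ cos φ₂ cos Δλ,  σ = 0.9737 rad → d_gc = 3341.62 nmi
Rhumb line: Δψ = +1.1048, q = Δφ/Δψ = 0.6395, d_rh = R√(Δφ²+q²Δλ²) = 3444.08 nmi
Excess = 3444.08 − 3341.62 = 102.46 ≈ 102 nmi

102 nmi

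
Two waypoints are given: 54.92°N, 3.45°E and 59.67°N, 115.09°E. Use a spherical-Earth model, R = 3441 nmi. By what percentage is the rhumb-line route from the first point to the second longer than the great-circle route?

13.6%

Great circle: σ = 0.9281 rad → d_gc = Rσ = 3193.8 nmi
Rhumb: Δφ = +0.0829, Δλ = +1.9485, Δψ = +0.1537, q = Δφ/Δψ = 0.5394 → d_rh = R√(Δφ²+q²Δλ²) = 3627.8 nmi
Excess = (3627.8 − 3193.8) / 3193.8 = 434.0 / 3193.8 = 13.59% ≈ 13.6%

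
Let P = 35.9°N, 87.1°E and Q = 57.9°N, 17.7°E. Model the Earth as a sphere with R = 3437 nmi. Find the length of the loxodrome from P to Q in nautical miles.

Δψ = ln[tan(π/4+φ₂/2)/tan(π/4+φ₁/2)] = +0.5738;  Δφ = +0.3840 rad,  Δλ = -1.2113 rad
q = Δφ/Δψ = 0.6692
d = R·√(Δφ² + q²Δλ²) = 3437·0.89695 = 3083 nmi

3083 nmi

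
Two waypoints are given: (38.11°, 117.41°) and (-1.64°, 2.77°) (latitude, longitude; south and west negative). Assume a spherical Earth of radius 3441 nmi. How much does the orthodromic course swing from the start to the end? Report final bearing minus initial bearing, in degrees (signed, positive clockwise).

At departure: θ₁ = atan2(sin Δλ cos φ₂, cos φ₁ sin φ₂ − sin φ₁ cos φ₂ cos Δλ) = 284.48°
At arrival: θ₂ = atan2(sin Δλ cos φ₁, −cos φ₂ sin φ₁ + sin φ₂ cos φ₁ cos Δλ) = 229.65°
Δθ = θ₂ − θ₁ = -54.8°

-54.8°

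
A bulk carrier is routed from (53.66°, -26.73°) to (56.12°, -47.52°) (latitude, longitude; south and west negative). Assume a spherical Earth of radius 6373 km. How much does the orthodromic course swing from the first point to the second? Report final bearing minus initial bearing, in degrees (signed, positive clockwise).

-17.1°

At departure: θ₁ = atan2(sin Δλ cos φ₂, cos φ₁ sin φ₂ − sin φ₁ cos φ₂ cos Δλ) = 290.04°
At arrival: θ₂ = atan2(sin Δλ cos φ₁, −cos φ₂ sin φ₁ + sin φ₂ cos φ₁ cos Δλ) = 272.96°
Δθ = θ₂ − θ₁ = -17.1°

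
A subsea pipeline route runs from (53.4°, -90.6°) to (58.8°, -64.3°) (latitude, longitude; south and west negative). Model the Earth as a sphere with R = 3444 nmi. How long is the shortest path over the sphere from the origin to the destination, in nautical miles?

cos σ = sin φ₁ sin φ₂ + cos φ₁ cos φ₂ cos Δλ
      = sin(53.40°)sin(58.80°) + cos(53.40°)cos(58.80°)cos(26.30°) = 0.9636
σ = 15.509° → d = Rσ = 3444·0.27067 = 932 nmi

932 nmi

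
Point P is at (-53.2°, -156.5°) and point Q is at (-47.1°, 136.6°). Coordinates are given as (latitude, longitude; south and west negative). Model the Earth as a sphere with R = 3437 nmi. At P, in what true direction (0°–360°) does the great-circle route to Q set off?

θ = atan2( sin Δλ·cos φ₂ ,  cos φ₁ sin φ₂ − sin φ₁ cos φ₂ cos Δλ )
  = atan2(-0.6261, -0.2250) = 250.24°

250.2°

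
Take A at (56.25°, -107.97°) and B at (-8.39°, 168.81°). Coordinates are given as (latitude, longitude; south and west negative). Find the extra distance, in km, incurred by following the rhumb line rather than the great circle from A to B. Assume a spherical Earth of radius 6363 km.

Great circle: cos σ = sin φ₁ sin φ₂ + cos φ₁ cos φ₂ cos Δλ,  σ = 1.6273 rad → d_gc = 10354.3 km
Rhumb line: Δψ = -1.3398, q = Δφ/Δψ = 0.8420, d_rh = R√(Δφ²+q²Δλ²) = 10587.4 km
Excess = 10587.4 − 10354.3 = 233.1 ≈ 233 km

233 km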